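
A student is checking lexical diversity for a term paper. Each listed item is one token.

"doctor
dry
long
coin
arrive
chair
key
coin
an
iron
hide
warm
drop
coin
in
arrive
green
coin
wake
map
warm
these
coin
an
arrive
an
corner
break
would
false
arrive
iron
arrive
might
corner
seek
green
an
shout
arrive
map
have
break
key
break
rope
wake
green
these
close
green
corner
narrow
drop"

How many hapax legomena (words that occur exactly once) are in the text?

15

Frequencies: arrive:6, coin:5, an:4, green:4, corner:3, break:3, key:2, iron:2, warm:2, drop:2, wake:2, map:2, these:2, doctor:1, dry:1, long:1, chair:1, hide:1, in:1, would:1, … (8 more, each freq 1)
Hapax (freq=1): chair, close, doctor, dry, false, have, hide, in, long, might, narrow, rope, seek, shout, would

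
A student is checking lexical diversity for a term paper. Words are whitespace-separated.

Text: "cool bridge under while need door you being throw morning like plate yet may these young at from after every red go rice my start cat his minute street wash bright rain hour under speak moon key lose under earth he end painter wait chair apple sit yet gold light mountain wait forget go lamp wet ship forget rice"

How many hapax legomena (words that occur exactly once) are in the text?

Frequencies: under:3, yet:2, go:2, rice:2, wait:2, forget:2, cool:1, bridge:1, while:1, need:1, door:1, you:1, being:1, throw:1, morning:1, like:1, plate:1, may:1, these:1, young:1, … (32 more, each freq 1)
Hapax (freq=1): after, apple, at, being, bridge, bright, cat, chair, cool, door, earth, end, every, from, gold, he, his, hour, key, lamp, light, like, lose, may, minute, moon, morning, mountain, my, need, painter, plate, rain, red, ship, sit, speak, start, street, these, throw, wash, wet, while, you, young

46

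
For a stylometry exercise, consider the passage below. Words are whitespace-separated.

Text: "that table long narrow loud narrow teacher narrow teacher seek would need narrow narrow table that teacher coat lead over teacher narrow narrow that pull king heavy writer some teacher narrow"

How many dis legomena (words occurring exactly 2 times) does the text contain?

Frequencies: narrow:8, teacher:5, that:3, table:2, long:1, loud:1, seek:1, would:1, need:1, coat:1, lead:1, over:1, pull:1, king:1, heavy:1, writer:1, some:1
Words with frequency 2: table

1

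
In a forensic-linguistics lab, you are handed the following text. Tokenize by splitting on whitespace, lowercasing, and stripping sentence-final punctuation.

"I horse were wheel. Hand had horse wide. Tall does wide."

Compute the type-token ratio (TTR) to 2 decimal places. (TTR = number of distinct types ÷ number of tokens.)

0.82

N = 11 tokens, V = 9 types.
TTR = V / N = 9 / 11 = 0.82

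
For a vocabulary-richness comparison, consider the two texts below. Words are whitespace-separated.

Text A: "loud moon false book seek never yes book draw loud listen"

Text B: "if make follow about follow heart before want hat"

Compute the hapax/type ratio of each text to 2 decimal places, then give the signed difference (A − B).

-0.10

A: hapax=7, V=9, ratio=0.78
B: hapax=7, V=8, ratio=0.88
Difference = 0.78 − 0.88 = -0.10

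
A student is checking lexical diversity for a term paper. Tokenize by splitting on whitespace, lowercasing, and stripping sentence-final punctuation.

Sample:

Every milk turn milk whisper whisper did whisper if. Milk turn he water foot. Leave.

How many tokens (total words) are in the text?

Tokens: every, milk, turn, milk, whisper, whisper, did, whisper, if, milk, turn, he, water, foot, leave
N = 15

15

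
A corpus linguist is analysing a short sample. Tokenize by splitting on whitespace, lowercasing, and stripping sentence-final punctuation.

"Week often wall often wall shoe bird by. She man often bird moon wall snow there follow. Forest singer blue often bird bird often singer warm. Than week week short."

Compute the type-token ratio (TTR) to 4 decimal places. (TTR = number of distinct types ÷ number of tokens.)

0.6000

N = 30 tokens, V = 18 types.
TTR = V / N = 18 / 30 = 0.6000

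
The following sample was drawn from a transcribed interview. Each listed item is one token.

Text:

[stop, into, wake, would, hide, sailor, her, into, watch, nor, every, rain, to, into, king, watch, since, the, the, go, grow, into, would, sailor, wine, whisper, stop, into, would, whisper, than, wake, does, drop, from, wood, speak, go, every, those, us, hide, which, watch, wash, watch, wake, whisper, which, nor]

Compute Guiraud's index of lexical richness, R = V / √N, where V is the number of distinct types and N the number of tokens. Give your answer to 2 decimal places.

N = 50, V = 29.
√N = 7.071068
R = 29 / 7.071068 = 4.10

4.10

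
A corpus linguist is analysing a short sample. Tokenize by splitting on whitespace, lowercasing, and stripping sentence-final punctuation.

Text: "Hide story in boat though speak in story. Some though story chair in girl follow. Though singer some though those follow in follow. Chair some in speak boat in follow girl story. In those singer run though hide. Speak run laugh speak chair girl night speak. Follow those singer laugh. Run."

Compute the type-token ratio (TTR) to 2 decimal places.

0.29

N = 51 tokens, V = 15 types.
TTR = V / N = 15 / 51 = 0.29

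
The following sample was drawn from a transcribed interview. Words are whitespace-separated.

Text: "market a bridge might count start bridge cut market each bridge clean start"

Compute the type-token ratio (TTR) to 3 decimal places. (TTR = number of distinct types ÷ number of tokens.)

0.692

N = 13 tokens, V = 9 types.
TTR = V / N = 9 / 13 = 0.692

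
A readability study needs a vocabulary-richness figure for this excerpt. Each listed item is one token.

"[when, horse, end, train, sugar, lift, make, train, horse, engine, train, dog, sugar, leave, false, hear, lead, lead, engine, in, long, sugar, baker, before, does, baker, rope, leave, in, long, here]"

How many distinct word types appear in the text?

Distinct types: {baker, before, does, dog, end, engine, false, hear, here, horse, in, lead, leave, lift, long, make, rope, sugar, train, when}
V = 20

20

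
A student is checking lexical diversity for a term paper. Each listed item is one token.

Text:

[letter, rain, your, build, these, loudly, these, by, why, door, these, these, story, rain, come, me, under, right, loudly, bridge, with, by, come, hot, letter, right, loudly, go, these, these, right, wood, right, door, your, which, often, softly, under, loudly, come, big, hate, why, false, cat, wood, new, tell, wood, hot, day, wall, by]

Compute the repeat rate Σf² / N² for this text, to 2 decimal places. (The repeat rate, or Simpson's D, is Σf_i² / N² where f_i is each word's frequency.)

0.05

Frequencies: these:6, loudly:4, right:4, by:3, come:3, wood:3, letter:2, rain:2, your:2, why:2, door:2, under:2, hot:2, build:1, story:1, me:1, bridge:1, with:1, go:1, which:1, … (10 more, each freq 1)
Σf² = 140; N² = 2916
Repeat rate = 140 / 2916 = 0.05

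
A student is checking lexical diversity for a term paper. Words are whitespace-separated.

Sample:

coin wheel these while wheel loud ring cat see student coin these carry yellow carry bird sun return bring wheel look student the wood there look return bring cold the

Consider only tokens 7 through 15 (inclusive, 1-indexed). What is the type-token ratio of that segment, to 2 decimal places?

Segment tokens 7–15: ring, cat, see, student, coin, these, carry, yellow, carry
Segment N = 9, segment V = 8.
TTR = 8 / 9 = 0.89

0.89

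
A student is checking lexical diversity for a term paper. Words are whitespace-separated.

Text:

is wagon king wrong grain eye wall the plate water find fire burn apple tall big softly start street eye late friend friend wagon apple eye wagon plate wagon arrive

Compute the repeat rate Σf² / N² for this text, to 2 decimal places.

0.06

Frequencies: wagon:4, eye:3, plate:2, apple:2, friend:2, is:1, king:1, wrong:1, grain:1, wall:1, the:1, water:1, find:1, fire:1, burn:1, tall:1, big:1, softly:1, start:1, street:1, … (2 more, each freq 1)
Σf² = 54; N² = 900
Repeat rate = 54 / 900 = 0.06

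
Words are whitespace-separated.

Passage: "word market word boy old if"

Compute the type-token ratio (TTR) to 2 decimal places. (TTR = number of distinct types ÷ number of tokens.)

N = 6 tokens, V = 5 types.
TTR = V / N = 5 / 6 = 0.83

0.83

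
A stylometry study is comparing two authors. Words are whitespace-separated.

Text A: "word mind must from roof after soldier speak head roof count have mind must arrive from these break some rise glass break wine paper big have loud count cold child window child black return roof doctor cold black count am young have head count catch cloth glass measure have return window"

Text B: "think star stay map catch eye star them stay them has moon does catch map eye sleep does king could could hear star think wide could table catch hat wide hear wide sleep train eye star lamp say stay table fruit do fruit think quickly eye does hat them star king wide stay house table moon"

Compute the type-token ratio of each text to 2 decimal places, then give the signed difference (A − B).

TTR(A) = 32/51 = 0.63
TTR(B) = 24/56 = 0.43
Difference = 0.63 − 0.43 = 0.20

0.20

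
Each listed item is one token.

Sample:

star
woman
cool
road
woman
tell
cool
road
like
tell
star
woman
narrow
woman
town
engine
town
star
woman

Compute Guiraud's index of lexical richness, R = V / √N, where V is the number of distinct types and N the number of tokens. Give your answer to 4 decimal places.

N = 19, V = 9.
√N = 4.358899
R = 9 / 4.358899 = 2.0647

2.0647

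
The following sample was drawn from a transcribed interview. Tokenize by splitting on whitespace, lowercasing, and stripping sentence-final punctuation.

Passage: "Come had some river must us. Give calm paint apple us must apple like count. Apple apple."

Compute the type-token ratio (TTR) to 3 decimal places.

N = 17 tokens, V = 12 types.
TTR = V / N = 12 / 17 = 0.706

0.706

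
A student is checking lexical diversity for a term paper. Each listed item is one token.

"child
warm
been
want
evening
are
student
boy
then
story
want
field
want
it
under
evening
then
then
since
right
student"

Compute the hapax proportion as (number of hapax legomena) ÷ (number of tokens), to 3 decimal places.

Frequencies: want:3, then:3, evening:2, student:2, child:1, warm:1, been:1, are:1, boy:1, story:1, field:1, it:1, under:1, since:1, right:1
Hapax count = 11; token count = 21.
Ratio = 11 / 21 = 0.524

0.524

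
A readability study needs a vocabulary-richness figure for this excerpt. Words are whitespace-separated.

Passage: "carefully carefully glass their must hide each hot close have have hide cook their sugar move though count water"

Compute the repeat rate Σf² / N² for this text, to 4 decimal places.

Frequencies: carefully:2, their:2, hide:2, have:2, glass:1, must:1, each:1, hot:1, close:1, cook:1, sugar:1, move:1, though:1, count:1, water:1
Σf² = 27; N² = 361
Repeat rate = 27 / 361 = 0.0748

0.0748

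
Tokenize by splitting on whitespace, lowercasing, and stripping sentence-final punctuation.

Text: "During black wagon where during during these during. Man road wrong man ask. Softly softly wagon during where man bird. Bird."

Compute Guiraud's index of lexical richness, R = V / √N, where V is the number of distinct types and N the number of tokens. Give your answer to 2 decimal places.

N = 21, V = 11.
√N = 4.582576
R = 11 / 4.582576 = 2.40

2.40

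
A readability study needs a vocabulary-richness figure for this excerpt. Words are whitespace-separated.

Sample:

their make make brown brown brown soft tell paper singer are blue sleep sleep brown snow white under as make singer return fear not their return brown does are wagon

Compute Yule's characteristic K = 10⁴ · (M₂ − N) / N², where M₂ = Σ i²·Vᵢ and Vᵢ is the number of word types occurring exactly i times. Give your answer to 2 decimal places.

400.00

Frequencies: brown:5, make:3, their:2, singer:2, are:2, sleep:2, return:2, soft:1, tell:1, paper:1, blue:1, snow:1, white:1, under:1, as:1, fear:1, not:1, does:1, wagon:1
N = 30. Frequency spectrum: V_1=12, V_2=5, V_3=1, V_5=1
M₂ = 1²·12 + 2²·5 + 3²·1 + 5²·1 = 66
K = 10000 × (66 − 30) / 30² = 400.00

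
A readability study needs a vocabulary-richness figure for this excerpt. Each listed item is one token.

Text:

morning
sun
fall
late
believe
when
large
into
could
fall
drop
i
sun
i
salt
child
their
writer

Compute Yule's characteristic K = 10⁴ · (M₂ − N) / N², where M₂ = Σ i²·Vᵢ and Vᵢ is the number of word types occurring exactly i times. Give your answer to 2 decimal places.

185.19

Frequencies: sun:2, fall:2, i:2, morning:1, late:1, believe:1, when:1, large:1, into:1, could:1, drop:1, salt:1, child:1, their:1, writer:1
N = 18. Frequency spectrum: V_1=12, V_2=3
M₂ = 1²·12 + 2²·3 = 24
K = 10000 × (24 − 18) / 18² = 185.19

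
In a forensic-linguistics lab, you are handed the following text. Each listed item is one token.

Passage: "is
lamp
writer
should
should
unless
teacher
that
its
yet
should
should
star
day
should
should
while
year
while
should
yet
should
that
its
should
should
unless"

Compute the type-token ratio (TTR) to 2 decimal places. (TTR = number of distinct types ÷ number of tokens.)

N = 27 tokens, V = 13 types.
TTR = V / N = 13 / 27 = 0.48

0.48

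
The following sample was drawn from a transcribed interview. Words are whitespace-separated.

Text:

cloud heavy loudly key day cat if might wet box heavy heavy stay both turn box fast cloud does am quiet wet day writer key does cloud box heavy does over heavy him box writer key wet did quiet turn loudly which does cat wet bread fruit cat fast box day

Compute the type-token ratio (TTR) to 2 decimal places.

N = 51 tokens, V = 24 types.
TTR = V / N = 24 / 51 = 0.47

0.47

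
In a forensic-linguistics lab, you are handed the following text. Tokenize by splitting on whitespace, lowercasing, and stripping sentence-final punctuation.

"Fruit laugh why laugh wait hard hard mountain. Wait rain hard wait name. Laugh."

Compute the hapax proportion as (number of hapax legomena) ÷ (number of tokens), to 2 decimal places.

0.36

Frequencies: laugh:3, wait:3, hard:3, fruit:1, why:1, mountain:1, rain:1, name:1
Hapax count = 5; token count = 14.
Ratio = 5 / 14 = 0.36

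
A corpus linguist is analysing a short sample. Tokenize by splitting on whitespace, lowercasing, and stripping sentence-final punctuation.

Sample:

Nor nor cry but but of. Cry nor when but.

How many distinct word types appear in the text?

5

Distinct types: {but, cry, nor, of, when}
V = 5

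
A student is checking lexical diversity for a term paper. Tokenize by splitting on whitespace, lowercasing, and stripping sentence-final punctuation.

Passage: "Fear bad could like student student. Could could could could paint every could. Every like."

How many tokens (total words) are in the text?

15

Tokens: fear, bad, could, like, student, student, could, could, could, could, paint, every, could, every, like
N = 15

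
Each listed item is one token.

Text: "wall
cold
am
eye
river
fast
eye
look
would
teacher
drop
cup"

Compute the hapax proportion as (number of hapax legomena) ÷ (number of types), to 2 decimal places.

Frequencies: eye:2, wall:1, cold:1, am:1, river:1, fast:1, look:1, would:1, teacher:1, drop:1, cup:1
Hapax count = 10; type count = 11.
Ratio = 10 / 11 = 0.91

0.91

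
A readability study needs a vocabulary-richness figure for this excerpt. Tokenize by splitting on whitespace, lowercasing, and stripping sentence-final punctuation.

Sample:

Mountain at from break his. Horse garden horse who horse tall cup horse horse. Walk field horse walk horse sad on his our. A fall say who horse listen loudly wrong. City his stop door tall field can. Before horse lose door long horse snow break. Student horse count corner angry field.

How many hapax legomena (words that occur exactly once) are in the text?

25

Frequencies: horse:11, his:3, field:3, break:2, who:2, tall:2, walk:2, door:2, mountain:1, at:1, from:1, garden:1, cup:1, sad:1, on:1, our:1, a:1, fall:1, say:1, listen:1, … (13 more, each freq 1)
Hapax (freq=1): a, angry, at, before, can, city, corner, count, cup, fall, from, garden, listen, long, lose, loudly, mountain, on, our, sad, say, snow, stop, student, wrong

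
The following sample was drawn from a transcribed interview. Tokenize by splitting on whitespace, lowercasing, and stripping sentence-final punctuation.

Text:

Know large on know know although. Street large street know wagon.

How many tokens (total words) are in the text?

11

Tokens: know, large, on, know, know, although, street, large, street, know, wagon
N = 11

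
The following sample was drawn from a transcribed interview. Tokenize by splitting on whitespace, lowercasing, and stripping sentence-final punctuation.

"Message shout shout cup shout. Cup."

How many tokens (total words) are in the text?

6

Tokens: message, shout, shout, cup, shout, cup
N = 6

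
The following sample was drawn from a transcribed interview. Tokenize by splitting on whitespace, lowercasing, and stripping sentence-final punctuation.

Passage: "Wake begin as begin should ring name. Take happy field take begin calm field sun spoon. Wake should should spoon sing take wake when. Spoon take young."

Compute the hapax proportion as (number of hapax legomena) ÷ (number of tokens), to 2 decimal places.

Frequencies: take:4, wake:3, begin:3, should:3, spoon:3, field:2, as:1, ring:1, name:1, happy:1, calm:1, sun:1, sing:1, when:1, young:1
Hapax count = 9; token count = 27.
Ratio = 9 / 27 = 0.33

0.33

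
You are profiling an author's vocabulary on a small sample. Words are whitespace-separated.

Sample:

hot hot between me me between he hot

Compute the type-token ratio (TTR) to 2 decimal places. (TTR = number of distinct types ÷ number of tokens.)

0.50

N = 8 tokens, V = 4 types.
TTR = V / N = 4 / 8 = 0.50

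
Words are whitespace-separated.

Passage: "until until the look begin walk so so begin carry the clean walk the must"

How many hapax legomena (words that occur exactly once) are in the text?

Frequencies: the:3, until:2, begin:2, walk:2, so:2, look:1, carry:1, clean:1, must:1
Hapax (freq=1): carry, clean, look, must

4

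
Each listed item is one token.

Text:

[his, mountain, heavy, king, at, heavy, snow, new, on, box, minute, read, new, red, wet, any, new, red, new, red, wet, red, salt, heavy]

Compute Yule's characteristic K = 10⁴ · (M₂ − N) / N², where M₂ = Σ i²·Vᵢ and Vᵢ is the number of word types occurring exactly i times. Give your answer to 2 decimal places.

Frequencies: new:4, red:4, heavy:3, wet:2, his:1, mountain:1, king:1, at:1, snow:1, on:1, box:1, minute:1, read:1, any:1, salt:1
N = 24. Frequency spectrum: V_1=11, V_2=1, V_3=1, V_4=2
M₂ = 1²·11 + 2²·1 + 3²·1 + 4²·2 = 56
K = 10000 × (56 − 24) / 24² = 555.56

555.56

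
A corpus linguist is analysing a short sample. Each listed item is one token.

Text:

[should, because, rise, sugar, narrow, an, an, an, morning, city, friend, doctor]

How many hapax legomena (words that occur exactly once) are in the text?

9

Frequencies: an:3, should:1, because:1, rise:1, sugar:1, narrow:1, morning:1, city:1, friend:1, doctor:1
Hapax (freq=1): because, city, doctor, friend, morning, narrow, rise, should, sugar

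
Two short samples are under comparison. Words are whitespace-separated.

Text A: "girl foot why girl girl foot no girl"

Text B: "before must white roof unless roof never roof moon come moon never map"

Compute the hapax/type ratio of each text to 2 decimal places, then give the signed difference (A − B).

A: hapax=2, V=4, ratio=0.50
B: hapax=6, V=9, ratio=0.67
Difference = 0.50 − 0.67 = -0.17

-0.17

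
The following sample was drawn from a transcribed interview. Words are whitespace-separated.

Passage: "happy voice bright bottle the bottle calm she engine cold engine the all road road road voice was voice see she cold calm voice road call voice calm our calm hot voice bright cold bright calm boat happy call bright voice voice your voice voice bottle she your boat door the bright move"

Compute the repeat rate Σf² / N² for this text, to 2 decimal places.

0.08

Frequencies: voice:10, bright:5, calm:5, road:4, bottle:3, the:3, she:3, cold:3, happy:2, engine:2, call:2, boat:2, your:2, all:1, was:1, see:1, our:1, hot:1, door:1, move:1
Σf² = 229; N² = 2809
Repeat rate = 229 / 2809 = 0.08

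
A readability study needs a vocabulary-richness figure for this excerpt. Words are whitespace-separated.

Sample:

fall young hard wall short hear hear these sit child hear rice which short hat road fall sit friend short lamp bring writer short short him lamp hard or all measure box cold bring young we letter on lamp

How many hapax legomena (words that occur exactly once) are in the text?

18

Frequencies: short:5, hear:3, lamp:3, fall:2, young:2, hard:2, sit:2, bring:2, wall:1, these:1, child:1, rice:1, which:1, hat:1, road:1, friend:1, writer:1, him:1, or:1, all:1, … (6 more, each freq 1)
Hapax (freq=1): all, box, child, cold, friend, hat, him, letter, measure, on, or, rice, road, these, wall, we, which, writer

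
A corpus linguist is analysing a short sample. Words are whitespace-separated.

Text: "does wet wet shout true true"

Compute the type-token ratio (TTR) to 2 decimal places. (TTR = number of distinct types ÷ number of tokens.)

0.67

N = 6 tokens, V = 4 types.
TTR = V / N = 4 / 6 = 0.67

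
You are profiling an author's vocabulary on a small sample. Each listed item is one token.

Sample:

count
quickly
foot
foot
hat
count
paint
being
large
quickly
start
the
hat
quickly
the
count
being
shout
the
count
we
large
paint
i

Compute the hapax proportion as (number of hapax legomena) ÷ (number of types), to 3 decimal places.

0.333

Frequencies: count:4, quickly:3, the:3, foot:2, hat:2, paint:2, being:2, large:2, start:1, shout:1, we:1, i:1
Hapax count = 4; type count = 12.
Ratio = 4 / 12 = 0.333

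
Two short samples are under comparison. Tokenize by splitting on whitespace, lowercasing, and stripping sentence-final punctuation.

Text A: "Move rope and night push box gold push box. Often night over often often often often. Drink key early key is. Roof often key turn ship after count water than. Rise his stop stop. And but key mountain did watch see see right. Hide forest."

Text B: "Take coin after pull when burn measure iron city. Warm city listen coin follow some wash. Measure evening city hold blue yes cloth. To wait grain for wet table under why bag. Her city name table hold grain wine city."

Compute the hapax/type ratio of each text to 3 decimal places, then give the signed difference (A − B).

-0.064

A: hapax=23, V=31, ratio=0.742
B: hapax=25, V=31, ratio=0.806
Difference = 0.742 − 0.806 = -0.064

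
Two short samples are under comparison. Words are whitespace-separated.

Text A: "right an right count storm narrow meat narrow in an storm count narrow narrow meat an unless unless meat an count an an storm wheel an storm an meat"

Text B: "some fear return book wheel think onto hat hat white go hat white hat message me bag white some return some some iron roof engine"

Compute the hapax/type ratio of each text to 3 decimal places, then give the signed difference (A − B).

A: hapax=2, V=9, ratio=0.222
B: hapax=12, V=16, ratio=0.750
Difference = 0.222 − 0.750 = -0.528

-0.528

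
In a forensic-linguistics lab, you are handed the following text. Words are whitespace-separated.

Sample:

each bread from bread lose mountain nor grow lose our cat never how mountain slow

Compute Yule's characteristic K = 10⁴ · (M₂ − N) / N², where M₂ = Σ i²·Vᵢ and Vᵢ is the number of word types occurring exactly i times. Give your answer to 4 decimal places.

266.6667

Frequencies: bread:2, lose:2, mountain:2, each:1, from:1, nor:1, grow:1, our:1, cat:1, never:1, how:1, slow:1
N = 15. Frequency spectrum: V_1=9, V_2=3
M₂ = 1²·9 + 2²·3 = 21
K = 10000 × (21 − 15) / 15² = 266.6667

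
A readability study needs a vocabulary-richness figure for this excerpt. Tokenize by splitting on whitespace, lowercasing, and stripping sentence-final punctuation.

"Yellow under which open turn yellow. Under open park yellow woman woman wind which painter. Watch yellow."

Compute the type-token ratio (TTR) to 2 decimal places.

N = 17 tokens, V = 10 types.
TTR = V / N = 10 / 17 = 0.59

0.59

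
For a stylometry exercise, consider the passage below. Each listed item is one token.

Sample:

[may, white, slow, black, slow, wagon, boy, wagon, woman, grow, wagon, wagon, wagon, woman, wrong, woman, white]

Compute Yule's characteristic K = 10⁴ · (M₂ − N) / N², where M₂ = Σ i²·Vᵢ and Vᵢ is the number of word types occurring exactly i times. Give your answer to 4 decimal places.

1038.0623

Frequencies: wagon:5, woman:3, white:2, slow:2, may:1, black:1, boy:1, grow:1, wrong:1
N = 17. Frequency spectrum: V_1=5, V_2=2, V_3=1, V_5=1
M₂ = 1²·5 + 2²·2 + 3²·1 + 5²·1 = 47
K = 10000 × (47 − 17) / 17² = 1038.0623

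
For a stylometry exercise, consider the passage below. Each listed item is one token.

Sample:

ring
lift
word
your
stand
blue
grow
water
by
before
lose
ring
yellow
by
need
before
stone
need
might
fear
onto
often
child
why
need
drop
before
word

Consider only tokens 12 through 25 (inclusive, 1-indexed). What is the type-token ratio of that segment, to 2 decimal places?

0.86

Segment tokens 12–25: ring, yellow, by, need, before, stone, need, might, fear, onto, often, child, why, need
Segment N = 14, segment V = 12.
TTR = 12 / 14 = 0.86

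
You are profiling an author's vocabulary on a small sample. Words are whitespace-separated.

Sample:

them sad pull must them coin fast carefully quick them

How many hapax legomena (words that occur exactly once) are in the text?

7

Frequencies: them:3, sad:1, pull:1, must:1, coin:1, fast:1, carefully:1, quick:1
Hapax (freq=1): carefully, coin, fast, must, pull, quick, sad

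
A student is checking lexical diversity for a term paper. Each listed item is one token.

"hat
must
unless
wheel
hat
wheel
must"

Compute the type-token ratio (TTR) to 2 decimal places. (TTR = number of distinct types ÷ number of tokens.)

N = 7 tokens, V = 4 types.
TTR = V / N = 4 / 7 = 0.57

0.57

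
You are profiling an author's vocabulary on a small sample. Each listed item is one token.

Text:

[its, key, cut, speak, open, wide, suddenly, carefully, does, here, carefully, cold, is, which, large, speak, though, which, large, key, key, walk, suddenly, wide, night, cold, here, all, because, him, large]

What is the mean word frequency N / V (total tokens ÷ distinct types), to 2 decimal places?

1.55

N = 31 tokens, V = 20 types.
Mean frequency = N / V = 31 / 20 = 1.55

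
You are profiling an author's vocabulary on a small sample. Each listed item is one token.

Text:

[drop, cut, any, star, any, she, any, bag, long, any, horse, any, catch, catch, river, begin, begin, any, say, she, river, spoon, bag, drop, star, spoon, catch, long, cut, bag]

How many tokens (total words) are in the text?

Tokens: drop, cut, any, star, any, she, any, bag, long, any, horse, any, catch, catch, river, begin, begin, any, say, she, river, spoon, bag, drop, star, spoon, catch, long, cut, bag
N = 30

30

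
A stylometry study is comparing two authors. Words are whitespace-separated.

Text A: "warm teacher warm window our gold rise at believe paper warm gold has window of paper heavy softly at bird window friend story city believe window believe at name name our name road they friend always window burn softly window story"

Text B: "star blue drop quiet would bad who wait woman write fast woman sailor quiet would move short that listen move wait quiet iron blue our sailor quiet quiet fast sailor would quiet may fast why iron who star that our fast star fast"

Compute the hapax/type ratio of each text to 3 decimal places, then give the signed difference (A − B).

0.150

A: hapax=11, V=22, ratio=0.500
B: hapax=7, V=20, ratio=0.350
Difference = 0.500 − 0.350 = 0.150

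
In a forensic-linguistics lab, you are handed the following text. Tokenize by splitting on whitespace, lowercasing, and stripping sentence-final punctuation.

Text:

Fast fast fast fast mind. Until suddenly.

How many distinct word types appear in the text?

4

Distinct types: {fast, mind, suddenly, until}
V = 4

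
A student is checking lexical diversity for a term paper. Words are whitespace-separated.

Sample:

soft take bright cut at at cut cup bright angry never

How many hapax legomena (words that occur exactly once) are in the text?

5

Frequencies: bright:2, cut:2, at:2, soft:1, take:1, cup:1, angry:1, never:1
Hapax (freq=1): angry, cup, never, soft, take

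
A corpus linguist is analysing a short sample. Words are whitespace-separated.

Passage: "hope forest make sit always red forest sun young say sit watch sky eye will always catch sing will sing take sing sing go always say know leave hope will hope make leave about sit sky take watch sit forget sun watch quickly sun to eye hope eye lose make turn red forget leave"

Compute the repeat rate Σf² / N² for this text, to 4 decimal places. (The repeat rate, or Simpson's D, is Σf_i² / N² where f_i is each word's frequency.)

Frequencies: hope:4, sit:4, sing:4, make:3, always:3, sun:3, watch:3, eye:3, will:3, leave:3, forest:2, red:2, say:2, sky:2, take:2, forget:2, young:1, catch:1, go:1, know:1, … (5 more, each freq 1)
Σf² = 144; N² = 2916
Repeat rate = 144 / 2916 = 0.0494

0.0494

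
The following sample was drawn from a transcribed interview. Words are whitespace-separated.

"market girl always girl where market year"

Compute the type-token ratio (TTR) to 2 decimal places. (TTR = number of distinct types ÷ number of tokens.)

0.71

N = 7 tokens, V = 5 types.
TTR = V / N = 5 / 7 = 0.71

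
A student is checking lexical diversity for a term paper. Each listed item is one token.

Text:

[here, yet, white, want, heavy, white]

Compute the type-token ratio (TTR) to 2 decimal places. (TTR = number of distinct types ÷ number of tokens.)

N = 6 tokens, V = 5 types.
TTR = V / N = 5 / 6 = 0.83

0.83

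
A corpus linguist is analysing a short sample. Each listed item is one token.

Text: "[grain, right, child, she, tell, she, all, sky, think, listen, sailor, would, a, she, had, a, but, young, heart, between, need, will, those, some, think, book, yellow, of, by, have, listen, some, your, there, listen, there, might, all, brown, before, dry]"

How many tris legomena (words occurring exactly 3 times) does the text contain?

Frequencies: she:3, listen:3, all:2, think:2, a:2, some:2, there:2, grain:1, right:1, child:1, tell:1, sky:1, sailor:1, would:1, had:1, but:1, young:1, heart:1, between:1, need:1, … (12 more, each freq 1)
Words with frequency 3: listen, she

2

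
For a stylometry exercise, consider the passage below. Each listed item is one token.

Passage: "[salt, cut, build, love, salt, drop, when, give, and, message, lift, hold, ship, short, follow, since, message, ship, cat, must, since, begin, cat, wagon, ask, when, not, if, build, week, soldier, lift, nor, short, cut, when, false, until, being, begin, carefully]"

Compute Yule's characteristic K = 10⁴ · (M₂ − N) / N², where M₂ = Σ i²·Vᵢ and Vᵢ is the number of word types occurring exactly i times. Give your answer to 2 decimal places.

Frequencies: when:3, salt:2, cut:2, build:2, message:2, lift:2, ship:2, short:2, since:2, cat:2, begin:2, love:1, drop:1, give:1, and:1, hold:1, follow:1, must:1, wagon:1, ask:1, … (9 more, each freq 1)
N = 41. Frequency spectrum: V_1=18, V_2=10, V_3=1
M₂ = 1²·18 + 2²·10 + 3²·1 = 67
K = 10000 × (67 − 41) / 41² = 154.67

154.67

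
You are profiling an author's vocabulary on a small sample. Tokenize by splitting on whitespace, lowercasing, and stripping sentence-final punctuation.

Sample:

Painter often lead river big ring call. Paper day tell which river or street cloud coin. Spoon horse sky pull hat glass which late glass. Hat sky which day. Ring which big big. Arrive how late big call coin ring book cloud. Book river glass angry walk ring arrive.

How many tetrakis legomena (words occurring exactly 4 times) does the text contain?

3

Frequencies: big:4, ring:4, which:4, river:3, glass:3, call:2, day:2, cloud:2, coin:2, sky:2, hat:2, late:2, arrive:2, book:2, painter:1, often:1, lead:1, paper:1, tell:1, or:1, … (7 more, each freq 1)
Words with frequency 4: big, ring, which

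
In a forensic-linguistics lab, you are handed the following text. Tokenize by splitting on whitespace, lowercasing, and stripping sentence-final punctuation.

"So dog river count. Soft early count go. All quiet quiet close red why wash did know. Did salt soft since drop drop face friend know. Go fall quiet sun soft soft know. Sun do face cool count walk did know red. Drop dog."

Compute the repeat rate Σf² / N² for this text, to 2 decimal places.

0.05

Frequencies: soft:4, know:4, count:3, quiet:3, did:3, drop:3, dog:2, go:2, red:2, face:2, sun:2, so:1, river:1, early:1, all:1, close:1, why:1, wash:1, salt:1, since:1, … (5 more, each freq 1)
Σf² = 102; N² = 1936
Repeat rate = 102 / 1936 = 0.05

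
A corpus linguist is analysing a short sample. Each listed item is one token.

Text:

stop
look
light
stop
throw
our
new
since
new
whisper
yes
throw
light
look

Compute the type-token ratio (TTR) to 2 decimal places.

N = 14 tokens, V = 9 types.
TTR = V / N = 9 / 14 = 0.64

0.64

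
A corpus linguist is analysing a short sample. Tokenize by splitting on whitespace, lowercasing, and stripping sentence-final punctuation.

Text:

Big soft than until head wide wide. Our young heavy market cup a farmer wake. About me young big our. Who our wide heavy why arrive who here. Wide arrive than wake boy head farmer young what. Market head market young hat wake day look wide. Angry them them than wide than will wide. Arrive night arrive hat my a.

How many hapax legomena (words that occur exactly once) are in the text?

15

Frequencies: wide:7, than:4, young:4, arrive:4, head:3, our:3, market:3, wake:3, big:2, heavy:2, a:2, farmer:2, who:2, hat:2, them:2, soft:1, until:1, cup:1, about:1, me:1, … (10 more, each freq 1)
Hapax (freq=1): about, angry, boy, cup, day, here, look, me, my, night, soft, until, what, why, will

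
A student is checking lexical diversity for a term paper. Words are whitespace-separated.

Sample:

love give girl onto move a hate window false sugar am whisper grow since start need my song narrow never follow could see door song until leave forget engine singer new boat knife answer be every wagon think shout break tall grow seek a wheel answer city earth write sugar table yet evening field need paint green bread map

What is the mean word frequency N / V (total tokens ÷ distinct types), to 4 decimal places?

1.1132

N = 59 tokens, V = 53 types.
Mean frequency = N / V = 59 / 53 = 1.1132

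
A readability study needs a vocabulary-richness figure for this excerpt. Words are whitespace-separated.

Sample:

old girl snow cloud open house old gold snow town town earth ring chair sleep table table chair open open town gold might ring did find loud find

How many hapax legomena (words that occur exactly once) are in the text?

Frequencies: open:3, town:3, old:2, snow:2, gold:2, ring:2, chair:2, table:2, find:2, girl:1, cloud:1, house:1, earth:1, sleep:1, might:1, did:1, loud:1
Hapax (freq=1): cloud, did, earth, girl, house, loud, might, sleep

8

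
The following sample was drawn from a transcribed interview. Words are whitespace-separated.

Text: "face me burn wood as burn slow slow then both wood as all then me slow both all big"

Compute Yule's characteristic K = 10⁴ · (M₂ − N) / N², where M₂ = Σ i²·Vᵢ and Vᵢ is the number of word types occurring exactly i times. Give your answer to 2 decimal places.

554.02

Frequencies: slow:3, me:2, burn:2, wood:2, as:2, then:2, both:2, all:2, face:1, big:1
N = 19. Frequency spectrum: V_1=2, V_2=7, V_3=1
M₂ = 1²·2 + 2²·7 + 3²·1 = 39
K = 10000 × (39 − 19) / 19² = 554.02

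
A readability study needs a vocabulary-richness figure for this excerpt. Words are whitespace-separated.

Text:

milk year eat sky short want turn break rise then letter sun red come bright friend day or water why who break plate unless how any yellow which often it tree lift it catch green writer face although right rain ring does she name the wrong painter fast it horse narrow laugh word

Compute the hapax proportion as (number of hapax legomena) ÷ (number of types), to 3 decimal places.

0.960

Frequencies: it:3, break:2, milk:1, year:1, eat:1, sky:1, short:1, want:1, turn:1, rise:1, then:1, letter:1, sun:1, red:1, come:1, bright:1, friend:1, day:1, or:1, water:1, … (30 more, each freq 1)
Hapax count = 48; type count = 50.
Ratio = 48 / 50 = 0.960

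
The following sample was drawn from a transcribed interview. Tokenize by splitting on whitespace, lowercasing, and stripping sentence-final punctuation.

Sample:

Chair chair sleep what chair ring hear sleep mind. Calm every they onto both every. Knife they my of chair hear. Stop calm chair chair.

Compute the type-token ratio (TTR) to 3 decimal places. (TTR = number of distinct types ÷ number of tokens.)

N = 25 tokens, V = 15 types.
TTR = V / N = 15 / 25 = 0.600

0.600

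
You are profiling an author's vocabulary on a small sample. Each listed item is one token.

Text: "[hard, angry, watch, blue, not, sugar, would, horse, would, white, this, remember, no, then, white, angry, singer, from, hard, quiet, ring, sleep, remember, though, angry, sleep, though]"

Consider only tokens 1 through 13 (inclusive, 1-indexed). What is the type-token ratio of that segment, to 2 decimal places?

Segment tokens 1–13: hard, angry, watch, blue, not, sugar, would, horse, would, white, this, remember, no
Segment N = 13, segment V = 12.
TTR = 12 / 13 = 0.92

0.92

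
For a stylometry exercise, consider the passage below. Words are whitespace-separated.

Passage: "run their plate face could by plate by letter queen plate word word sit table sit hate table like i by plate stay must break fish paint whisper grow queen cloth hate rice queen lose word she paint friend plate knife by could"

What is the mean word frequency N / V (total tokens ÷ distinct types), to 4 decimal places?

N = 43 tokens, V = 27 types.
Mean frequency = N / V = 43 / 27 = 1.5926

1.5926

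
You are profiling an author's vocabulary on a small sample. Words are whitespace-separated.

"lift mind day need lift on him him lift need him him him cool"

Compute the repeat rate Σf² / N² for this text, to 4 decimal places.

0.2143

Frequencies: him:5, lift:3, need:2, mind:1, day:1, on:1, cool:1
Σf² = 42; N² = 196
Repeat rate = 42 / 196 = 0.2143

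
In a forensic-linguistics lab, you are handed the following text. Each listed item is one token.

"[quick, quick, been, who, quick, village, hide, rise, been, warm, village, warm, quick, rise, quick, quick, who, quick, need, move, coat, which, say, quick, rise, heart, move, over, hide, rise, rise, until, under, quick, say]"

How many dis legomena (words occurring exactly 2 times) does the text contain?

7

Frequencies: quick:9, rise:5, been:2, who:2, village:2, hide:2, warm:2, move:2, say:2, need:1, coat:1, which:1, heart:1, over:1, until:1, under:1
Words with frequency 2: been, hide, move, say, village, warm, who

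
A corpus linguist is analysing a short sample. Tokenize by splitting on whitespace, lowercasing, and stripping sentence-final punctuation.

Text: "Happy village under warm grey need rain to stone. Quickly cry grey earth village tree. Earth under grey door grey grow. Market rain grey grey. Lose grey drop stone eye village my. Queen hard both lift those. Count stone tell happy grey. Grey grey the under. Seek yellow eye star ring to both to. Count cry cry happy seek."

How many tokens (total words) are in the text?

Tokens: happy, village, under, warm, grey, need, rain, to, stone, quickly, cry, grey, earth, village, tree, earth, under, grey, door, grey, grow, market, rain, grey, grey, lose, grey, drop, stone, eye, village, my, queen, hard, both, lift, those, count, stone, tell, happy, grey, grey, grey, the, under, seek, yellow, eye, star, ring, to, both, to, count, cry, cry, happy, seek
N = 59

59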